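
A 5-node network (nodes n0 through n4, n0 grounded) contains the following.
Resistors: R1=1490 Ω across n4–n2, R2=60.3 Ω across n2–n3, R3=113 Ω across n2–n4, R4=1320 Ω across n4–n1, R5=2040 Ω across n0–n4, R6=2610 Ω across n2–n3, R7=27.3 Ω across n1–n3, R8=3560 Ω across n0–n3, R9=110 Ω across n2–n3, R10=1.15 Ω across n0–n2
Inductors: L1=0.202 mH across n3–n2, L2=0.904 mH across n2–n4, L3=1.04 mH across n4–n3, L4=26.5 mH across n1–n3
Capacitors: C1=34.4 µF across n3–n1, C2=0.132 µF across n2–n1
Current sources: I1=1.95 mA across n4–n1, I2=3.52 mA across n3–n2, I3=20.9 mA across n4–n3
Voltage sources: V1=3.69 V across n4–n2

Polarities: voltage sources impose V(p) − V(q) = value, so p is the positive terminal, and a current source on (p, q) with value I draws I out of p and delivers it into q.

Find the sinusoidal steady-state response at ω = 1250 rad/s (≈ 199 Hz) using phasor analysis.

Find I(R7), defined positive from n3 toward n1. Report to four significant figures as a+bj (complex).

-0.003722+0.001390j A

Apply KCL at each of the 4 non-ground nodes and solve the resulting linear system.
Node n1: branches {C1, R4, C2, I1, R7, L4} → V_1 = 0.6995-0.03672j
Node n2: branches {R1, R2, L1, R3, C2, L2, I2, R6, R9, R10, V1} → V_2 = -0.002272-3.945e-07j
Node n3: branches {R2, L1, C1, L3, I2, R6, R7, R8, R9, L4, I3} → V_3 = 0.5979+0.001222j
Node n4: branches {R1, R3, R4, I1, L2, L3, R5, I3, V1} → V_4 = 3.688-3.945e-07j
Source currents: i(V1)=-0.06111+5.642j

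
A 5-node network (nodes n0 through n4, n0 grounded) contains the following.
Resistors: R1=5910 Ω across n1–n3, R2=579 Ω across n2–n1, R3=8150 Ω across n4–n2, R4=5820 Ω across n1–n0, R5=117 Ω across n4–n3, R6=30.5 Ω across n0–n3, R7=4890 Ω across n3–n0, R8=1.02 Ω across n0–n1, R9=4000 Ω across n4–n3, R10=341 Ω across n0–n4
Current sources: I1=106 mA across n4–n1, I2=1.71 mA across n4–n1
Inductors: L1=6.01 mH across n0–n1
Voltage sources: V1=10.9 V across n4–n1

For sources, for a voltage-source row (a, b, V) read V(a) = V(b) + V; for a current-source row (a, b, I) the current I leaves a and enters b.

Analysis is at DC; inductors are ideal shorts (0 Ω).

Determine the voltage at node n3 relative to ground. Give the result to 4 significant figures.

Apply KCL at each of the 4 non-ground nodes and solve the resulting linear system.
Node n1: branches {R1, I1, R2, R4, L1, R8, I2, V1} → V_1 = 0.000
Node n2: branches {R2, R3} → V_2 = 0.7230
Node n3: branches {R1, R5, R6, R7, R9} → V_3 = 2.285
Node n4: branches {I1, R3, R5, I2, R9, R10, V1} → V_4 = 10.90
Source currents: i(L1)=0.1074, i(V1)=-0.2167

2.285 V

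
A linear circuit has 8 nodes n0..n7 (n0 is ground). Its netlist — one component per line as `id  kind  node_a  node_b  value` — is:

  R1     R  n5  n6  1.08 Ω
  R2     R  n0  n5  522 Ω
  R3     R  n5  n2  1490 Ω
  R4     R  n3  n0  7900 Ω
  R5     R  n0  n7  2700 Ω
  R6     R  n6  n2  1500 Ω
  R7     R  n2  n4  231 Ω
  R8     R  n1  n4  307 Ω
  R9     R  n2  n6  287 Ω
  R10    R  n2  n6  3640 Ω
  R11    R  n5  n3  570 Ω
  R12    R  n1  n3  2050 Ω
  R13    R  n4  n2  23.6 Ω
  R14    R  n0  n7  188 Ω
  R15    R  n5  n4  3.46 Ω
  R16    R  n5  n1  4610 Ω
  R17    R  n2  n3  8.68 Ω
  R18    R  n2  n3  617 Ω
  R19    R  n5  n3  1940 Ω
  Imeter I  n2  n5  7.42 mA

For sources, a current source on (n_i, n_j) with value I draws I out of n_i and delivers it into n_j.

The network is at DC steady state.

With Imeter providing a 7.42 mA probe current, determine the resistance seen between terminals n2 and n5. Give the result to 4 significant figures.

Apply KCL at each of the 7 non-ground nodes and solve the resulting linear system.
Node n1: branches {R8, R12, R16} → V_1 = -0.02707
Node n2: branches {R3, R6, R7, R9, R10, R13, R17, R18, Imeter} → V_2 = -0.1454
Node n3: branches {R4, R11, R12, R17, R18, R19} → V_3 = -0.1419
Node n4: branches {R7, R8, R13, R15} → V_4 = -0.01230
Node n5: branches {R1, R2, R3, R11, R15, R16, R19, Imeter} → V_5 = 0.009373
Node n6: branches {R1, R6, R9, R10} → V_6 = 0.008637
Node n7: branches {R5, R14} → V_7 = 0.000

R_eq = 20.86 Ω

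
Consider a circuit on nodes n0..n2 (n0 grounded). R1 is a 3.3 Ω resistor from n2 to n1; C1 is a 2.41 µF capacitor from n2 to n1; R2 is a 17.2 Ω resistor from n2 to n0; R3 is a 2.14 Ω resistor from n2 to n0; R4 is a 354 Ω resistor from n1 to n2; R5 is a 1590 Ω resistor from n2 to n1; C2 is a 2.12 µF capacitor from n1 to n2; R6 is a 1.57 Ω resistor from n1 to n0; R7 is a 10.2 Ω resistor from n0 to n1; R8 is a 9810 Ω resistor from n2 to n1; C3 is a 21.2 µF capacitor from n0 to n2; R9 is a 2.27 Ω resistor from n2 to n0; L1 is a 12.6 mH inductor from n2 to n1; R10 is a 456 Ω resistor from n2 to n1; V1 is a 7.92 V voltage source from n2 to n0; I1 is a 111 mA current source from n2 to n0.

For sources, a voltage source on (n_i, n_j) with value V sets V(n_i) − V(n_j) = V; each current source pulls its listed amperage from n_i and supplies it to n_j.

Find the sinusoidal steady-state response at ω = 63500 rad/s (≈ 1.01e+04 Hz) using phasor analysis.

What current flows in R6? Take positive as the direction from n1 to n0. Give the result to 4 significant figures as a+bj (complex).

1.741+0.9065j A

MNA unknowns: 2 node voltages V₁..V_2 plus 1 source current (V1)
R1: Y=0.3030+0.000j on G[2,1]
C1: Y=0.000+0.1530j on G[2,1]
R2: Y=0.05814+0.000j on G[2,0]
R3: Y=0.4673+0.000j on G[2,0]
R4: Y=0.002825+0.000j on G[1,2]
R5: Y=0.0006289+0.000j on G[2,1]
C2: Y=0.000+0.1346j on G[1,2]
R6: Y=0.6369+0.000j on G[1,0]
R7: Y=0.09804+0.000j on G[0,1]
R8: Y=0.0001019+0.000j on G[2,1]
C3: Y=0.000+1.346j on G[0,2]
R9: Y=0.4405+0.000j on G[2,0]
L1: Y=0.000-0.001250j on G[2,1]
R10: Y=0.002193+0.000j on G[2,1]
V1: row V2−V0=7.92, i_V1 at 2,0
I1: z[2]−=0.111, z[0]+=0.111
solve → V1=2.734+1.423j, V2=7.920+0.000j
aux → i_V1=-9.770-11.71j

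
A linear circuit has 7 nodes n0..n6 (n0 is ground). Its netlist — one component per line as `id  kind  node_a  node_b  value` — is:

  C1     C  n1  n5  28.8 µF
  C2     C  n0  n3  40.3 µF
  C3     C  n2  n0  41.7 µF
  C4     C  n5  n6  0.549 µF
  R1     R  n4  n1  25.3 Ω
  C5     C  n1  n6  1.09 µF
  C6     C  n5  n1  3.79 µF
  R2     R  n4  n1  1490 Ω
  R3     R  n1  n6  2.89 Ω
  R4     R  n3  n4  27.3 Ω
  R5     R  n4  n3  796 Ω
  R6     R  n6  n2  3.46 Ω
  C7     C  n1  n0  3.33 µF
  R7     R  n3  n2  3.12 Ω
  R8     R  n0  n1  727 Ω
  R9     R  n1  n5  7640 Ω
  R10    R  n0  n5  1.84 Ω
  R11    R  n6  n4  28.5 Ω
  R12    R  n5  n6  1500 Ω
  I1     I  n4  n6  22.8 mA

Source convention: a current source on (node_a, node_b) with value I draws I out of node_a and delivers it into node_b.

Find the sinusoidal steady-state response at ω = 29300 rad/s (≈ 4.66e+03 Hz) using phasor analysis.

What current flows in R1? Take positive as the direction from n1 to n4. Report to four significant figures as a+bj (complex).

0.007711-3.254e-05j A

Apply KCL at each of the 6 non-ground nodes and solve the resulting linear system.
Node n1: branches {C1, R1, C5, C6, R2, R3, C7, R8, R9} → V_1 = 0.0008227-0.0005919j
Node n2: branches {C3, R6, R7} → V_2 = 0.002395-0.004059j
Node n3: branches {C2, R4, R5, R7} → V_3 = -0.002554+0.004808j
Node n4: branches {R1, R2, R4, R5, R11, I1} → V_4 = -0.1943+0.0002314j
Node n5: branches {C1, C4, C6, R9, R10, R12} → V_5 = 0.001212+1.734e-05j
Node n6: branches {C4, C5, R3, R6, R11, R12, I1} → V_6 = 0.02504-0.003767j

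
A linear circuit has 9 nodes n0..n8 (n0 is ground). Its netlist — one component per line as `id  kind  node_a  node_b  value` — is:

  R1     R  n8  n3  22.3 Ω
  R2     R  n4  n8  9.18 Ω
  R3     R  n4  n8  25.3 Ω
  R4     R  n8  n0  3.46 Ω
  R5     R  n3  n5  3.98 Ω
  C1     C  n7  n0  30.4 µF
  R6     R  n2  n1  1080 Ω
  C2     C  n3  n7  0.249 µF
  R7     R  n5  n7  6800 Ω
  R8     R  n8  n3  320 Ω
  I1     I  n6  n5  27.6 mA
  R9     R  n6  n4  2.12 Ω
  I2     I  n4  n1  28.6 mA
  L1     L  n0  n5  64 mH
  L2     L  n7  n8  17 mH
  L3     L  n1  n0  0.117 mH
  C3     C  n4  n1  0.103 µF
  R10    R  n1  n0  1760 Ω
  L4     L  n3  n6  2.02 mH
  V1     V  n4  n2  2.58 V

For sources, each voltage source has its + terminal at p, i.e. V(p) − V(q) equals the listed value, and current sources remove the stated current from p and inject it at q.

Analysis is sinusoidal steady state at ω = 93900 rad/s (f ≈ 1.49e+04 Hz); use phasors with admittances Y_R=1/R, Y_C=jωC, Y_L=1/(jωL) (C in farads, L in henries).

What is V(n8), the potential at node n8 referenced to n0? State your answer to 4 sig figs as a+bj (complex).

Apply KCL at each of the 8 non-ground nodes and solve the resulting linear system.
Node n1: branches {R6, I2, L3, C3, R10} → V_1 = 0.06445+0.3166j
Node n2: branches {R6, V1} → V_2 = -3.072-0.01038j
Node n3: branches {R1, R5, C2, R8, L4} → V_3 = 0.4223-0.1090j
Node n4: branches {R2, R3, R9, I2, C3, V1} → V_4 = -0.4922-0.01038j
Node n5: branches {R5, R7, I1, L1} → V_5 = 0.5319-0.1086j
Node n6: branches {I1, R9, L4} → V_6 = -0.5517-0.02126j
Node n7: branches {C1, C2, R7, L2} → V_7 = 0.003450-0.0009099j
Node n8: branches {R1, R2, R3, R4, R8, L2} → V_8 = -0.1088-0.01409j
Source currents: i(V1)=-0.002904-0.0003028j

-0.1088-0.01409j V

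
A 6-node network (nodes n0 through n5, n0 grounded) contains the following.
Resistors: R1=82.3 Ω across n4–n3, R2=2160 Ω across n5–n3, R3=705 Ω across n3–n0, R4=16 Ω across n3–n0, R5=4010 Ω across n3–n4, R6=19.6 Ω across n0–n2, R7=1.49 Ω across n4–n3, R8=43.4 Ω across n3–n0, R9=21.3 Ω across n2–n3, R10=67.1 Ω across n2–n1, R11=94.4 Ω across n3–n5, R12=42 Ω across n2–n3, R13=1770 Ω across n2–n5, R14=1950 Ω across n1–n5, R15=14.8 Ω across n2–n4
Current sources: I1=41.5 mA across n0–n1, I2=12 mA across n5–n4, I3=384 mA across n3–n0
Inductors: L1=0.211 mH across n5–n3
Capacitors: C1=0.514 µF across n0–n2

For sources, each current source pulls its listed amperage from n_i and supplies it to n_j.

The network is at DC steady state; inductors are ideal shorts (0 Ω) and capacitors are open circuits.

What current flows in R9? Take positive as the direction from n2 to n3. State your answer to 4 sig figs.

Apply KCL at each of the 5 non-ground nodes and solve the resulting linear system.
Node n1: branches {I1, R10, R14} → V_1 = 0.8153
Node n2: branches {R6, R9, R10, C1, R12, R13, R15} → V_2 = -1.843
Node n3: branches {R1, R2, R3, R4, R5, R7, R8, R9, L1, R11, R12, I3} → V_3 = -2.857
Node n4: branches {R1, R5, R7, I2, R15} → V_4 = -2.750
Node n5: branches {R2, L1, R11, I2, R13, R14} → V_5 = -2.857
Source currents: i(L1)=-0.009543

0.04762 A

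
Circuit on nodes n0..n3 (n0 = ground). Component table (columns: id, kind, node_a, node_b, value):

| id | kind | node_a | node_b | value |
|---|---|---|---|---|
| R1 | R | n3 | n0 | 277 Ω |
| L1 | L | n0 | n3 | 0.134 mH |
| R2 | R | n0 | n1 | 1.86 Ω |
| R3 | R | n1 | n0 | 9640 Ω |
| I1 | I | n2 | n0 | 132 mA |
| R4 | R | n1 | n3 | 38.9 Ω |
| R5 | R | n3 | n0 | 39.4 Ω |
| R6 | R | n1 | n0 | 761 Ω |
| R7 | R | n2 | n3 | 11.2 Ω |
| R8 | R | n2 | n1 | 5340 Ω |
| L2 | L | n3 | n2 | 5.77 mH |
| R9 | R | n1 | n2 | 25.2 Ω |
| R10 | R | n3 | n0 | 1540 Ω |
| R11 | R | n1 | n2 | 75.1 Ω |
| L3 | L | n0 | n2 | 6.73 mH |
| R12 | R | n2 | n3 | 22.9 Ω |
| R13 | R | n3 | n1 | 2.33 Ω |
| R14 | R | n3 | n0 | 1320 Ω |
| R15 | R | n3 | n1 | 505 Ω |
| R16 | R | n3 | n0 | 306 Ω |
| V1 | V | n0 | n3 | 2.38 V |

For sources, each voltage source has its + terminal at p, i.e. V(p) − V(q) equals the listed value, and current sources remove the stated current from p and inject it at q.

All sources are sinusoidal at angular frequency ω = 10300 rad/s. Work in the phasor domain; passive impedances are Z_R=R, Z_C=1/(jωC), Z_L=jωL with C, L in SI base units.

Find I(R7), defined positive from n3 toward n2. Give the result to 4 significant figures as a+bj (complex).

0.02891+0.02164j A

Element admittances at ω=10300 rad/s:
  Y(R1) = 0.003610+0.000j S between n3,n0
  Y(L1) = 0.000-0.7245j S between n0,n3
  Y(R2) = 0.5376+0.000j S between n0,n1
  Y(R3) = 0.0001037+0.000j S between n1,n0
  I1: injects 0.132 A into n0 (from n2)
  Y(R4) = 0.02571+0.000j S between n1,n3
  Y(R5) = 0.02538+0.000j S between n3,n0
  Y(R6) = 0.001314+0.000j S between n1,n0
  Y(R7) = 0.08929+0.000j S between n2,n3
  Y(R8) = 0.0001873+0.000j S between n2,n1
  Y(L2) = 0.000-0.01683j S between n3,n2
  Y(R9) = 0.03968+0.000j S between n1,n2
  Y(R10) = 0.0006494+0.000j S between n3,n0
  Y(R11) = 0.01332+0.000j S between n1,n2
  Y(L3) = 0.000-0.01443j S between n0,n2
  Y(R12) = 0.04367+0.000j S between n2,n3
  Y(R13) = 0.4292+0.000j S between n3,n1
  Y(R14) = 0.0007576+0.000j S between n3,n0
  Y(R15) = 0.001980+0.000j S between n3,n1
  Y(R16) = 0.003268+0.000j S between n3,n0
  V1: constraint V(n0)−V(n3) = 2.38
Assemble and solve the 4×4 MNA system:
  V(n1)=-1.174-0.01228j  V(n2)=-2.704-0.2423j  V(n3)=-2.380+0.000j
  i(V1)=-0.5842+1.757j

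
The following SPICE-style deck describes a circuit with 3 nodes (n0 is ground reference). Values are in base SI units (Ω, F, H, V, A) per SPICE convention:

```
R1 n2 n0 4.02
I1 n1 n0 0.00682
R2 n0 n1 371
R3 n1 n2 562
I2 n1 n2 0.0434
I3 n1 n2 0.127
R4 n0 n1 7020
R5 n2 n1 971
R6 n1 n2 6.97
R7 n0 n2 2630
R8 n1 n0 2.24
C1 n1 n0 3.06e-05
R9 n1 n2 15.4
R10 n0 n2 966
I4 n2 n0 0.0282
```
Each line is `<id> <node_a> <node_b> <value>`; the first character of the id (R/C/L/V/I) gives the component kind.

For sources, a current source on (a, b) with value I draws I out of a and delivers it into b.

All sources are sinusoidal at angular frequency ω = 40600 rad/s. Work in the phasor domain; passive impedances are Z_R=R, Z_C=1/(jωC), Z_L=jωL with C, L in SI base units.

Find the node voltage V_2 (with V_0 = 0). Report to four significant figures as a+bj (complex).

Apply KCL at each of the 2 non-ground nodes and solve the resulting linear system.
Node n1: branches {I1, R2, R3, I2, I3, R4, R5, R6, R8, C1, R9} → V_1 = -0.03396+0.07484j
Node n2: branches {R1, R3, I2, I3, R5, R6, R7, R9, R10, I4} → V_2 = 0.2927+0.03426j

0.2927+0.03426j V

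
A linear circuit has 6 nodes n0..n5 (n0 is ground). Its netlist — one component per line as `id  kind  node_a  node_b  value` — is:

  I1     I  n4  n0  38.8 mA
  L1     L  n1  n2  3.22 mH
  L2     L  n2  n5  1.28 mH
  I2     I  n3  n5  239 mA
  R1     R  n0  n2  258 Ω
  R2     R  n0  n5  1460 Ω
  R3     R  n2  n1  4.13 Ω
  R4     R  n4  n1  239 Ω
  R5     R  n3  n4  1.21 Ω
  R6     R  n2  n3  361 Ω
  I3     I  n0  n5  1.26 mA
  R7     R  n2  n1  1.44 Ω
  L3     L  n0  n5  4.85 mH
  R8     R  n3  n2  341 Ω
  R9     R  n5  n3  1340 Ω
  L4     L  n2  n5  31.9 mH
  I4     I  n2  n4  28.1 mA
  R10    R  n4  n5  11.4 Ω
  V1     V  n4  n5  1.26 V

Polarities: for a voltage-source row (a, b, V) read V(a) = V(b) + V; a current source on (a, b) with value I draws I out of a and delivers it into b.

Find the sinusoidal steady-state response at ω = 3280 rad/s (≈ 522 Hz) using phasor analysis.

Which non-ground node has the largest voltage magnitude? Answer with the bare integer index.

4

MNA unknowns: 5 node voltages V₁..V_5 plus 1 source current (V1)
I1: z[4]−=0.0388, z[0]+=0.0388
L1: Y=0.000-0.09468j on G[1,2]
L2: Y=0.000-0.2382j on G[2,5]
I2: z[3]−=0.239, z[5]+=0.239
R1: Y=0.003876+0.000j on G[0,2]
R2: Y=0.0006849+0.000j on G[0,5]
R3: Y=0.2421+0.000j on G[2,1]
R4: Y=0.004184+0.000j on G[4,1]
R5: Y=0.8264+0.000j on G[3,4]
R6: Y=0.002770+0.000j on G[2,3]
I3: z[0]−=0.00126, z[5]+=0.00126
R7: Y=0.6944+0.000j on G[2,1]
L3: Y=0.000-0.06286j on G[0,5]
R8: Y=0.002933+0.000j on G[3,2]
R9: Y=0.0007463+0.000j on G[5,3]
L4: Y=0.000-0.009557j on G[2,5]
I4: z[2]−=0.0281, z[4]+=0.0281
R10: Y=0.08772+0.000j on G[4,5]
V1: row V4−V5=1.26, i_V1 at 4,5
solve → V1=-0.05474-0.6607j, V2=-0.06031-0.6616j, V3=0.9160-0.5934j, V4=1.213-0.5930j, V5=-0.04725-0.5930j
aux → i_V1=-0.3718-0.0006716j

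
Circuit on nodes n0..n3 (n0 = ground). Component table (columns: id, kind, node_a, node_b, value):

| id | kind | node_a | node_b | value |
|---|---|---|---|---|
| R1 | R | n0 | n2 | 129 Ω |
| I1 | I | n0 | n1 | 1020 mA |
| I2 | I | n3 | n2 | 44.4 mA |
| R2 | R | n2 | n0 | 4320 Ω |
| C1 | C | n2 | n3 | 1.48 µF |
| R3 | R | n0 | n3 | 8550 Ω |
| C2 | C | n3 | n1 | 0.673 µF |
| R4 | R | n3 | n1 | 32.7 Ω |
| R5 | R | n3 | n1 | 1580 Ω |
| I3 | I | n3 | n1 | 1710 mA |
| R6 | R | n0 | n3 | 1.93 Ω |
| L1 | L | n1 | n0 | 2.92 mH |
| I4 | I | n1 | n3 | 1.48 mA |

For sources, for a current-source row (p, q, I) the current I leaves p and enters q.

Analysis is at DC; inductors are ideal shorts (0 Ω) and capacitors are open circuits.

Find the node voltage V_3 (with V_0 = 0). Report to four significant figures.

-3.190 V

Apply KCL at each of the 3 non-ground nodes and solve the resulting linear system.
Node n1: branches {I1, C2, R4, R5, I3, L1, I4} → V_1 = 0.000
Node n2: branches {R1, I2, R2, C1} → V_2 = 5.562
Node n3: branches {I2, C1, R3, C2, R4, R5, I3, R6, I4} → V_3 = -3.190
Source currents: i(L1)=2.629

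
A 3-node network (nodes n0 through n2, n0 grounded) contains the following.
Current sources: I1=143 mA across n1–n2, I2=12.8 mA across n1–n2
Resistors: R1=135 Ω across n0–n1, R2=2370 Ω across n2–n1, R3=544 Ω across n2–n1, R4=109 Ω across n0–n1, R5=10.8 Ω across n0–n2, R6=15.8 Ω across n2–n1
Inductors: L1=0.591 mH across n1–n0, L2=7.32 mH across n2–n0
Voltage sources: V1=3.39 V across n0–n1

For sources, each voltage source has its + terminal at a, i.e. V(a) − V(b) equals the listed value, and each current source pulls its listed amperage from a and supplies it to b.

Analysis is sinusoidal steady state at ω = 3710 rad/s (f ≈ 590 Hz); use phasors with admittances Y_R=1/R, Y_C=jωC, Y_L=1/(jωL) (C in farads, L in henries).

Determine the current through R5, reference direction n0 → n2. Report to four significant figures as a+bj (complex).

Apply KCL at each of the 2 non-ground nodes and solve the resulting linear system.
Node n1: branches {I1, R1, R2, R3, L1, R4, I2, R6, V1} → V_1 = -3.390+0.000j
Node n2: branches {I1, R2, R3, I2, R5, L2, R6} → V_2 = -0.3984-0.09276j
Source currents: i(V1)=-0.09652+1.552j

0.03689+0.008589j A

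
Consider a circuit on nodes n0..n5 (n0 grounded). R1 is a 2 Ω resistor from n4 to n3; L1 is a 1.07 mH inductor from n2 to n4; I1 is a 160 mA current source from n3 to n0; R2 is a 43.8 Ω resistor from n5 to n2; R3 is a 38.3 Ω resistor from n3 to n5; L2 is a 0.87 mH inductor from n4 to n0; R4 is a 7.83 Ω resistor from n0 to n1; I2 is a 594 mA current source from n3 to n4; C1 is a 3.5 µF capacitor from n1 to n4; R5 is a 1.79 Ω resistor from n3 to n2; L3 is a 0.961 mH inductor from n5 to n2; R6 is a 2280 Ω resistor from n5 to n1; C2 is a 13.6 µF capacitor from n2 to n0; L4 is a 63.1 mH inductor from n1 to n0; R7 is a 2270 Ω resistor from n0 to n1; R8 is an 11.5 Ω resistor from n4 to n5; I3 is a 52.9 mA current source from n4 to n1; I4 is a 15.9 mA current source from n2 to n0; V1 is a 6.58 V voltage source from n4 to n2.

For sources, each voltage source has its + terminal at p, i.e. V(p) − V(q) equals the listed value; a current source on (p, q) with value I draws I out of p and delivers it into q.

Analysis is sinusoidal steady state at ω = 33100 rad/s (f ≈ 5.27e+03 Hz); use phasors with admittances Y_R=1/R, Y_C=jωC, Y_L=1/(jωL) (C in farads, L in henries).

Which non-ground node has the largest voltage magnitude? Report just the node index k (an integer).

Element admittances at ω=33100 rad/s:
  Y(R1) = 0.5000+0.000j S between n4,n3
  Y(L1) = 0.000-0.02824j S between n2,n4
  I1: injects 0.16 A into n0 (from n3)
  Y(R2) = 0.02283+0.000j S between n5,n2
  Y(R3) = 0.02611+0.000j S between n3,n5
  Y(L2) = 0.000-0.03473j S between n4,n0
  Y(R4) = 0.1277+0.000j S between n0,n1
  I2: injects 0.594 A into n4 (from n3)
  Y(C1) = 0.000+0.1158j S between n1,n4
  Y(R5) = 0.5587+0.000j S between n3,n2
  Y(L3) = 0.000-0.03144j S between n5,n2
  Y(R6) = 0.0004386+0.000j S between n5,n1
  Y(C2) = 0.000+0.4502j S between n2,n0
  Y(L4) = 0.000-0.0004788j S between n1,n0
  Y(R7) = 0.0004405+0.000j S between n0,n1
  Y(R8) = 0.08696+0.000j S between n4,n5
  I3: injects 0.0529 A into n1 (from n4)
  I4: injects 0.0159 A into n0 (from n2)
  V1: constraint V(n4)−V(n2) = 6.58
Assemble and solve the 6×6 MNA system:
  V(n1)=2.388+3.357j  V(n2)=-0.4830+1.164j  V(n3)=1.962+1.189j  V(n4)=6.097+1.164j  V(n5)=3.953+2.199j
  i(V1)=-2.008+0.07029j

4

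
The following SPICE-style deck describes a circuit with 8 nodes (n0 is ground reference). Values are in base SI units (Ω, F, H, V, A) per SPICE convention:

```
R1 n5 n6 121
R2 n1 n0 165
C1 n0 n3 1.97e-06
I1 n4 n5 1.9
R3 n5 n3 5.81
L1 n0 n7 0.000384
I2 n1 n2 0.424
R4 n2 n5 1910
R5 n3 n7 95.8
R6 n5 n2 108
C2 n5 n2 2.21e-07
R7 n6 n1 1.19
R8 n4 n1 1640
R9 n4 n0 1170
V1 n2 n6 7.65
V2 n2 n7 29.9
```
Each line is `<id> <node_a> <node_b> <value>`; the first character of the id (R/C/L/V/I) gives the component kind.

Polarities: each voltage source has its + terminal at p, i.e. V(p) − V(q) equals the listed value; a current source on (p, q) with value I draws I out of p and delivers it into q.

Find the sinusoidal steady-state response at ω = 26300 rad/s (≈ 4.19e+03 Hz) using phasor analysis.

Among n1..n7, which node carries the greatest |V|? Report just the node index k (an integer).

4

Apply KCL at each of the 7 non-ground nodes and solve the resulting linear system.
Node n1: branches {R2, I2, R7, R8} → V_1 = 27.69-8.958j
Node n2: branches {I2, R4, R6, C2, V1, V2} → V_2 = 37.00-9.027j
Node n3: branches {C1, R3, R5} → V_3 = 14.68-35.22j
Node n4: branches {I1, R8, R9} → V_4 = -1286-3.730j
Node n5: branches {R1, I1, R3, R4, R6, C2} → V_5 = 25.74-32.39j
Node n6: branches {R1, R7, V1} → V_6 = 29.35-9.027j
Node n7: branches {L1, R5, V2} → V_7 = 7.101-9.027j
Source currents: i(V1)=1.423+0.1356j, i(V2)=-0.9729-0.4297j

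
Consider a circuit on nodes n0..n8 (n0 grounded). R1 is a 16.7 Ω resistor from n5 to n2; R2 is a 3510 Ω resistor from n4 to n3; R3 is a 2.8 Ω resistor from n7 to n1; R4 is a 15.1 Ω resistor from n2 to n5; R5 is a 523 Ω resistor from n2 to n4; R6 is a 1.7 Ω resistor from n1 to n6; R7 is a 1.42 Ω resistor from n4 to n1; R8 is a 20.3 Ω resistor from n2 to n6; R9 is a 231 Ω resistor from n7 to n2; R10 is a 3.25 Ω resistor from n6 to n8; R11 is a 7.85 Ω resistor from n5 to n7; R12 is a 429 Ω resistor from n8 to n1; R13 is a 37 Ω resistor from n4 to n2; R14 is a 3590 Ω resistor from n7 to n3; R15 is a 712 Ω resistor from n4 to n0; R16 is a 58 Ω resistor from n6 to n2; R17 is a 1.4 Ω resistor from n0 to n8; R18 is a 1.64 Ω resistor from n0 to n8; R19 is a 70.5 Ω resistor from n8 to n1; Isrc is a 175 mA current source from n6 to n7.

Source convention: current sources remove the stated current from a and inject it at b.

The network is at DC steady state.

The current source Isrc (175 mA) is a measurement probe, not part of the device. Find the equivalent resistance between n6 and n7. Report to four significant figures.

Element admittances at DC:
  Y(R1) = 0.05988 S between n5,n2
  Y(R2) = 0.0002849 S between n4,n3
  Y(R3) = 0.3571 S between n7,n1
  Y(R4) = 0.06623 S between n2,n5
  Y(R5) = 0.001912 S between n2,n4
  Y(R6) = 0.5882 S between n1,n6
  Y(R7) = 0.7042 S between n4,n1
  Y(R8) = 0.04926 S between n2,n6
  Y(R9) = 0.004329 S between n7,n2
  Y(R10) = 0.3077 S between n6,n8
  Y(R11) = 0.1274 S between n5,n7
  Y(R12) = 0.002331 S between n8,n1
  Y(R13) = 0.02703 S between n4,n2
  Y(R14) = 0.0002786 S between n7,n3
  Y(R15) = 0.001404 S between n4,n0
  Y(R16) = 0.01724 S between n6,n2
  Y(R17) = 0.7143 S between n0,n8
  Y(R18) = 0.6098 S between n0,n8
  Y(R19) = 0.01418 S between n8,n1
  Isrc: injects 0.175 A into n7 (from n6)
Assemble and solve the 8×8 MNA system:
  V(n1)=0.2391  V(n2)=0.3120  V(n3)=0.4497  V(n4)=0.2416  V(n5)=0.4881  V(n6)=-0.01421  V(n7)=0.6625  V(n8)=-0.0002563

R_eq = 3.867 Ω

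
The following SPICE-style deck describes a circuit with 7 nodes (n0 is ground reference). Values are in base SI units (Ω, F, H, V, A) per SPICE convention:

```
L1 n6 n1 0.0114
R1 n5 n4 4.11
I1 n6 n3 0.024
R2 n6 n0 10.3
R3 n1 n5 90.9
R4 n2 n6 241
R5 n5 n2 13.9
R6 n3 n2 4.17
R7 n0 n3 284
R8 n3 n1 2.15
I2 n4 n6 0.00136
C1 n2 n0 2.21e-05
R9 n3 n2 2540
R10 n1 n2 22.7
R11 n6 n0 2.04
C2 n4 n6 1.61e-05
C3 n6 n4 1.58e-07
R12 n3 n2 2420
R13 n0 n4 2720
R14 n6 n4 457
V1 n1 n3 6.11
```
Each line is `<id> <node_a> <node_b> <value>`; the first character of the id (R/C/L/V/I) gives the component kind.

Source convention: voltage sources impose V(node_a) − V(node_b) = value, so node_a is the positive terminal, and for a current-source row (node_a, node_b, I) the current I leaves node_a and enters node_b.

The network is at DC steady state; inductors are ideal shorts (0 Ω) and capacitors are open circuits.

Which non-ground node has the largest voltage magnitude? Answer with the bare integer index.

3

Element admittances at DC:
  L1: short n6↔n1 (DC inductor)
  Y(R1) = 0.2433 S between n5,n4
  I1: injects 0.024 A into n3 (from n6)
  Y(R2) = 0.09709 S between n6,n0
  Y(R3) = 0.01100 S between n1,n5
  Y(R4) = 0.004149 S between n2,n6
  Y(R5) = 0.07194 S between n5,n2
  Y(R6) = 0.2398 S between n3,n2
  Y(R7) = 0.003521 S between n0,n3
  Y(R8) = 0.4651 S between n3,n1
  I2: injects 0.00136 A into n6 (from n4)
  Y(C1) = 0.000 S between n2,n0
  Y(R9) = 0.0003937 S between n3,n2
  Y(R10) = 0.04405 S between n1,n2
  Y(R11) = 0.4902 S between n6,n0
  Y(C2) = 0.000 S between n4,n6
  Y(C3) = 0.000 S between n6,n4
  Y(R12) = 0.0004132 S between n3,n2
  Y(R13) = 0.0003676 S between n0,n4
  Y(R14) = 0.002188 S between n6,n4
  V1: constraint V(n1)−V(n3) = 6.11
Assemble and solve the 8×8 MNA system:
  V(n1)=0.03894  V(n2)=-4.862  V(n3)=-6.071  V(n4)=-4.065  V(n5)=-4.102  V(n6)=0.03894
  i(L1)=-0.07483  i(V1)=-3.178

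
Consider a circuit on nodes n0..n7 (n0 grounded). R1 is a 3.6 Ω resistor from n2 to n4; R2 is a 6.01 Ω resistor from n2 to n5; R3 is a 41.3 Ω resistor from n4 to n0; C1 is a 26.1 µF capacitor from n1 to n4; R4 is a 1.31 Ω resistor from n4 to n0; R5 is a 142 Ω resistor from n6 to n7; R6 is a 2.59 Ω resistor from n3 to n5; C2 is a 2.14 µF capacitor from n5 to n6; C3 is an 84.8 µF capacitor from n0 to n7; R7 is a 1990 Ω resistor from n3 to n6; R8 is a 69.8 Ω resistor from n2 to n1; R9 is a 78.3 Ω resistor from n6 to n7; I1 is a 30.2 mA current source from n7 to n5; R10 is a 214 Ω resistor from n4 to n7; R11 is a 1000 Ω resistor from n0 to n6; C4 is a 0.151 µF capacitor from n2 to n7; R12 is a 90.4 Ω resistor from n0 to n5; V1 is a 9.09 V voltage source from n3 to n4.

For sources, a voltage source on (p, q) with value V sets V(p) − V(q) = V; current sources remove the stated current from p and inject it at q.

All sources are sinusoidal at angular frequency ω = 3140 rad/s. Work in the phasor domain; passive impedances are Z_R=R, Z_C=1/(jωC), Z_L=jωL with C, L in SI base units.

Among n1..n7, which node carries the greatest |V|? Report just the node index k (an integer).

Element admittances at ω=3140 rad/s:
  Y(R1) = 0.2778+0.000j S between n2,n4
  Y(R2) = 0.1664+0.000j S between n2,n5
  Y(R3) = 0.02421+0.000j S between n4,n0
  Y(C1) = 0.000+0.08195j S between n1,n4
  Y(R4) = 0.7634+0.000j S between n4,n0
  Y(R5) = 0.007042+0.000j S between n6,n7
  Y(R6) = 0.3861+0.000j S between n3,n5
  Y(C2) = 0.000+0.006720j S between n5,n6
  Y(C3) = 0.000+0.2663j S between n0,n7
  Y(R7) = 0.0005025+0.000j S between n3,n6
  Y(R8) = 0.01433+0.000j S between n2,n1
  Y(R9) = 0.01277+0.000j S between n6,n7
  I1: injects 0.0302 A into n5 (from n7)
  Y(R10) = 0.004673+0.000j S between n4,n7
  Y(R11) = 0.001000+0.000j S between n0,n6
  Y(C4) = 0.000+0.0004741j S between n2,n7
  Y(R12) = 0.01106+0.000j S between n0,n5
  V1: constraint V(n3)−V(n4) = 9.09
Assemble and solve the 8×8 MNA system:
  V(n1)=-0.01274-0.4816j  V(n2)=2.466-0.09461j  V(n3)=9.010-0.04835j  V(n4)=-0.08039-0.04835j  V(n5)=6.930-0.1319j  V(n6)=0.9909+1.921j  V(n7)=0.1413+0.05383j
  i(V1)=-0.8071-0.03126j

3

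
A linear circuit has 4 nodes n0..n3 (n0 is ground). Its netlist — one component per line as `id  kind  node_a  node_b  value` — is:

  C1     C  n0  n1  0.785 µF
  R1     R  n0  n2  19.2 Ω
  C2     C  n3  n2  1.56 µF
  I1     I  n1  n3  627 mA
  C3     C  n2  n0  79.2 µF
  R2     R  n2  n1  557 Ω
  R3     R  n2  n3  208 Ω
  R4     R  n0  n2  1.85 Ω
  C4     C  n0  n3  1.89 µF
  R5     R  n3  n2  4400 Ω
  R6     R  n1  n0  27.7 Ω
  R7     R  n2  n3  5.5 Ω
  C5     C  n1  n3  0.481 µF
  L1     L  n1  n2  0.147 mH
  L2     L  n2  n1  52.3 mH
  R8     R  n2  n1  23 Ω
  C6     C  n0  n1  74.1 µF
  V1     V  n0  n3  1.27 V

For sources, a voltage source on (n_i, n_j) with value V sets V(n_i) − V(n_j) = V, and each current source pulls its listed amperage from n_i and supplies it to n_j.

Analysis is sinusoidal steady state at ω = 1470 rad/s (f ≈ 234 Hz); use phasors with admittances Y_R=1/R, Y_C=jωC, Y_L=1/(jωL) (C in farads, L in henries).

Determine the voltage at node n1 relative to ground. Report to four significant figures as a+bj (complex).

Element admittances at ω=1470 rad/s:
  Y(C1) = 0.000+0.001154j S between n0,n1
  Y(R1) = 0.05208+0.000j S between n0,n2
  Y(C2) = 0.000+0.002293j S between n3,n2
  I1: injects 0.627 A into n3 (from n1)
  Y(C3) = 0.000+0.1164j S between n2,n0
  Y(R2) = 0.001795+0.000j S between n2,n1
  Y(R3) = 0.004808+0.000j S between n2,n3
  Y(R4) = 0.5405+0.000j S between n0,n2
  Y(C4) = 0.000+0.002778j S between n0,n3
  Y(R5) = 0.0002273+0.000j S between n3,n2
  Y(R6) = 0.03610+0.000j S between n1,n0
  Y(R7) = 0.1818+0.000j S between n2,n3
  Y(C5) = 0.000+0.0007071j S between n1,n3
  Y(L1) = 0.000-4.628j S between n1,n2
  Y(L2) = 0.000-0.01301j S between n2,n1
  Y(R8) = 0.04348+0.000j S between n2,n1
  Y(C6) = 0.000+0.1089j S between n0,n1
  V1: constraint V(n0)−V(n3) = 1.27
Assemble and solve the 4×4 MNA system:
  V(n1)=-1.020+0.1611j  V(n2)=-0.9954+0.2842j  V(n3)=-1.270+0.000j
  i(V1)=-0.6775-0.05743j

-1.020+0.1611j V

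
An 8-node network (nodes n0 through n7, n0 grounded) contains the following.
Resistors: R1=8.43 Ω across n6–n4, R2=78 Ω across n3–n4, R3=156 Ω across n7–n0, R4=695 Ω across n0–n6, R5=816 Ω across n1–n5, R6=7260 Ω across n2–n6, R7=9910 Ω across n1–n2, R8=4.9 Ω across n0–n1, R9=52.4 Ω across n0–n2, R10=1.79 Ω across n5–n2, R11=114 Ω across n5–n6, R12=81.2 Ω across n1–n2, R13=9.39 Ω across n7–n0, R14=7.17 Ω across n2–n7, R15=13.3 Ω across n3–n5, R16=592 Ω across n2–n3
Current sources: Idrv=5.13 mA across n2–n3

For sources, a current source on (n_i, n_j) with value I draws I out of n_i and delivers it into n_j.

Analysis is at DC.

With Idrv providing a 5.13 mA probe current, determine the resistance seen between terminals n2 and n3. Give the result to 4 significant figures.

Element admittances at DC:
  Y(R1) = 0.1186 S between n6,n4
  Y(R2) = 0.01282 S between n3,n4
  Y(R3) = 0.006410 S between n7,n0
  Y(R4) = 0.001439 S between n0,n6
  Y(R5) = 0.001225 S between n1,n5
  Y(R6) = 0.0001377 S between n2,n6
  Y(R7) = 0.0001009 S between n1,n2
  Y(R8) = 0.2041 S between n0,n1
  Y(R9) = 0.01908 S between n0,n2
  Y(R10) = 0.5587 S between n5,n2
  Y(R11) = 0.008772 S between n5,n6
  Y(R12) = 0.01232 S between n1,n2
  Y(R13) = 0.1065 S between n7,n0
  Y(R14) = 0.1395 S between n2,n7
  Y(R15) = 0.07519 S between n3,n5
  Y(R16) = 0.001689 S between n2,n3
  Idrv: injects 0.00513 A into n3 (from n2)
Assemble and solve the 7×7 MNA system:
  V(n1)=4.475e-06  V(n2)=-0.0007224  V(n3)=0.07015  V(n4)=0.04319  V(n5)=0.008114  V(n6)=0.04027  V(n7)=-0.0003992

R_eq = 13.82 Ω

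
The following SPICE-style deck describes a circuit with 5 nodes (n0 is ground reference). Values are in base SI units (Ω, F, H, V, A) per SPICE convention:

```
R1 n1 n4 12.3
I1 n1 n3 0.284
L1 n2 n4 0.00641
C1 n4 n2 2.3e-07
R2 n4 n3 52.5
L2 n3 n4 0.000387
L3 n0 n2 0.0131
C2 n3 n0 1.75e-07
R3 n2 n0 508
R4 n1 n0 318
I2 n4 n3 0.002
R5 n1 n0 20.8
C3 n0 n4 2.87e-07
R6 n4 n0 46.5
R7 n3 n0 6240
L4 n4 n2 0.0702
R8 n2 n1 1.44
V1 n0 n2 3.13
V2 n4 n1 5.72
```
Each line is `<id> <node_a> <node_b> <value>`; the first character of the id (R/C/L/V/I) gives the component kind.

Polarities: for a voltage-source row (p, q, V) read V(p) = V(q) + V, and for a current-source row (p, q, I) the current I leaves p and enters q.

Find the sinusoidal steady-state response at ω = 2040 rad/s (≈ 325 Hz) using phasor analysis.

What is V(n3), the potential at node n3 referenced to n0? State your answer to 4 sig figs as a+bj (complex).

2.664+0.8484j V

Element admittances at ω=2040 rad/s:
  Y(R1) = 0.08130+0.000j S between n1,n4
  I1: injects 0.284 A into n3 (from n1)
  Y(L1) = 0.000-0.07647j S between n2,n4
  Y(C1) = 0.000+0.0004692j S between n4,n2
  Y(R2) = 0.01905+0.000j S between n4,n3
  Y(L2) = 0.000-1.267j S between n3,n4
  Y(L3) = 0.000-0.03742j S between n0,n2
  Y(C2) = 0.000+0.0003570j S between n3,n0
  Y(R3) = 0.001969+0.000j S between n2,n0
  Y(R4) = 0.003145+0.000j S between n1,n0
  I2: injects 0.002 A into n3 (from n4)
  Y(R5) = 0.04808+0.000j S between n1,n0
  Y(C3) = 0.000+0.0005855j S between n0,n4
  Y(R6) = 0.02151+0.000j S between n4,n0
  Y(R7) = 0.0001603+0.000j S between n3,n0
  Y(L4) = 0.000-0.006983j S between n4,n2
  Y(R8) = 0.6944+0.000j S between n2,n1
  V1: constraint V(n0)−V(n2) = 3.13
  V2: constraint V(n4)−V(n1) = 5.72
Assemble and solve the 6×6 MNA system:
  V(n1)=-3.061+0.6228j  V(n2)=-3.130+0.000j  V(n3)=2.664+0.8484j  V(n4)=2.659+0.6228j
  i(V1)=-0.1060+0.1651j  i(V2)=-0.2897+0.4644j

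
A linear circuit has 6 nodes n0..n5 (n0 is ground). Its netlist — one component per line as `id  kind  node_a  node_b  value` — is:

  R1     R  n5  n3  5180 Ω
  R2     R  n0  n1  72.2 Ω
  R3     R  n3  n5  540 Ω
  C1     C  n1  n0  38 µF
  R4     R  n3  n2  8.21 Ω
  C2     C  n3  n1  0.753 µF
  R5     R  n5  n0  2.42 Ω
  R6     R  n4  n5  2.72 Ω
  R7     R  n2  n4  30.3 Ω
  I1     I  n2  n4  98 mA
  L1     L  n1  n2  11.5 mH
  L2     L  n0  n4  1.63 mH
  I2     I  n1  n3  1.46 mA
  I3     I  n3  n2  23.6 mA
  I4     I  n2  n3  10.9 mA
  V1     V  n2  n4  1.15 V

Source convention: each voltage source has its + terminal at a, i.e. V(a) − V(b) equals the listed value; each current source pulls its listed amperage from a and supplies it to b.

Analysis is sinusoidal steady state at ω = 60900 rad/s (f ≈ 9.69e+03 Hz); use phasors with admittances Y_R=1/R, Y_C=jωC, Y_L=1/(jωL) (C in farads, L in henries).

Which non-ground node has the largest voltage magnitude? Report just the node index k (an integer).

2

Apply KCL at each of the 5 non-ground nodes and solve the resulting linear system.
Node n1: branches {R2, C1, C2, L1, I2} → V_1 = 0.01460-0.008099j
Node n2: branches {R4, R7, I1, L1, I3, I4, V1} → V_2 = 1.057-0.1758j
Node n3: branches {R1, R3, R4, C2, I2, I3, I4} → V_3 = 0.7815-0.4583j
Node n4: branches {R6, R7, I1, L2, V1} → V_4 = -0.09286-0.1758j
Node n5: branches {R1, R3, R5, R6} → V_5 = -0.04156-0.08377j
Source currents: i(V1)=-0.1566-0.03292j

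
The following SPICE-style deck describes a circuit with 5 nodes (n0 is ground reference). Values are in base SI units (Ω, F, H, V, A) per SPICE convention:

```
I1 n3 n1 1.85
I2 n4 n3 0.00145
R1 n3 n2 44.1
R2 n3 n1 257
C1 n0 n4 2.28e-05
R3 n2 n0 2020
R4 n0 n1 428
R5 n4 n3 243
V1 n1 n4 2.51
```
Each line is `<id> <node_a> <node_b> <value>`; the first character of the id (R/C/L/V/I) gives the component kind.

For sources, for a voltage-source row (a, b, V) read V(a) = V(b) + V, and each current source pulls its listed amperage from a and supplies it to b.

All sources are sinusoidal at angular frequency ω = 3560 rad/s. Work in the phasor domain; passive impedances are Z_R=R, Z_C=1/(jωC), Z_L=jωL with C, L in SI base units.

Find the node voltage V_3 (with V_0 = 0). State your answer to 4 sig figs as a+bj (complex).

-216.5-1.149j V

MNA unknowns: 4 node voltages V₁..V_4 plus 1 source current (V1)
I1: z[3]−=1.85, z[1]+=1.85
I2: z[4]−=0.00145, z[3]+=0.00145
R1: Y=0.02268+0.000j on G[3,2]
R2: Y=0.003891+0.000j on G[3,1]
C1: Y=0.000+0.08117j on G[0,4]
R3: Y=0.0004950+0.000j on G[2,0]
R4: Y=0.002336+0.000j on G[0,1]
R5: Y=0.004115+0.000j on G[4,3]
V1: row V1−V4=2.51, i_V1 at 1,4
solve → V1=2.552-1.219j, V2=-211.9-1.125j, V3=-216.5-1.149j, V4=0.04195-1.219j
aux → i_V1=0.9916+0.003119j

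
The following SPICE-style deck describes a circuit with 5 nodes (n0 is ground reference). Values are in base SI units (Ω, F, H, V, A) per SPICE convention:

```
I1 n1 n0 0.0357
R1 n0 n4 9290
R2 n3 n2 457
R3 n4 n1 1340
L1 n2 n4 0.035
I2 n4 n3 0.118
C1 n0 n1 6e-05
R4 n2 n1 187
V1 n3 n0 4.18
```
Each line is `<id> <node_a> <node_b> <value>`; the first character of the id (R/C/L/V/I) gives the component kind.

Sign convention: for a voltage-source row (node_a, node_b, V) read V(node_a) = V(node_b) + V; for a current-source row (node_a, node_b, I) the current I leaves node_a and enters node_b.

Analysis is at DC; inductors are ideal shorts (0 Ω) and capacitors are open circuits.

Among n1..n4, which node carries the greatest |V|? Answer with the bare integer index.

1

Apply KCL at each of the 4 non-ground nodes and solve the resulting linear system.
Node n1: branches {I1, R3, C1, R4} → V_1 = -68.82
Node n2: branches {R2, L1, R4} → V_2 = -62.96
Node n3: branches {R2, I2, V1} → V_3 = 4.180
Node n4: branches {R1, R3, L1, I2} → V_4 = -62.96
Source currents: i(L1)=0.1156, i(V1)=-0.02892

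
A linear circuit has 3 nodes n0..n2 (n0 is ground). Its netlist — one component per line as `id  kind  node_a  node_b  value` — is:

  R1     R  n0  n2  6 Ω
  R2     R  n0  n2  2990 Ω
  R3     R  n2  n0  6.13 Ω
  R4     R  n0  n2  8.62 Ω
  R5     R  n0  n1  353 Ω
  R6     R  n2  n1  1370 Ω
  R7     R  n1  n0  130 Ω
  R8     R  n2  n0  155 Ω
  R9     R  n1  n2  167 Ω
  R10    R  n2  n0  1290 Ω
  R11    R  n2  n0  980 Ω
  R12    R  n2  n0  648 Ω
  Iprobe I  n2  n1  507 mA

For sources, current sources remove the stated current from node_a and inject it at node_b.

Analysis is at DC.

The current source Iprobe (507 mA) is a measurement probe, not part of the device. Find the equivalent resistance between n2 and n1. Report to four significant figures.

R_eq = 58.80 Ω

MNA unknowns: 2 node voltages V₁..V_2
R1: Y=0.1667 on G[0,2]
R2: Y=0.0003344 on G[0,2]
R3: Y=0.1631 on G[2,0]
R4: Y=0.1160 on G[0,2]
R5: Y=0.002833 on G[0,1]
R6: Y=0.0007299 on G[2,1]
R7: Y=0.007692 on G[1,0]
R8: Y=0.006452 on G[2,0]
R9: Y=0.005988 on G[1,2]
R10: Y=0.0007752 on G[2,0]
R11: Y=0.001020 on G[2,0]
R12: Y=0.001543 on G[2,0]
Iprobe: z[2]−=0.507, z[1]+=0.507
solve → V1=29.14, V2=-0.6727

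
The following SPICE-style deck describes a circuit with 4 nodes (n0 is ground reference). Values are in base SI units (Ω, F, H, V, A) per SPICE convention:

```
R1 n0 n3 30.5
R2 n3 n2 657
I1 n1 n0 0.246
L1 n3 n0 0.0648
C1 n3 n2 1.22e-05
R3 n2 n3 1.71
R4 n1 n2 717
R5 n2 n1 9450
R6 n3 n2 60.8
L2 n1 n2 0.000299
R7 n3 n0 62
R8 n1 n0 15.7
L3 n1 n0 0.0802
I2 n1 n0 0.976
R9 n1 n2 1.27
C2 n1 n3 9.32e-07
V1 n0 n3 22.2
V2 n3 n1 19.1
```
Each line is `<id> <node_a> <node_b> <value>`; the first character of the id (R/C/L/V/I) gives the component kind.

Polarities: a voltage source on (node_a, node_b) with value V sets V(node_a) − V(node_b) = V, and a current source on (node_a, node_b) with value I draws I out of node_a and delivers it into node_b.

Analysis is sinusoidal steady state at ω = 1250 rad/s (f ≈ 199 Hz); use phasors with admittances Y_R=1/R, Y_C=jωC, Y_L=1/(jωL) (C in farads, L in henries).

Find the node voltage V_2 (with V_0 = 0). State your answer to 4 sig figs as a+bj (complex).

-39.61+3.443j V

Element admittances at ω=1250 rad/s:
  Y(R1) = 0.03279+0.000j S between n0,n3
  Y(R2) = 0.001522+0.000j S between n3,n2
  I1: injects 0.246 A into n0 (from n1)
  Y(L1) = 0.000-0.01235j S between n3,n0
  Y(C1) = 0.000+0.01525j S between n3,n2
  Y(R3) = 0.5848+0.000j S between n2,n3
  Y(R4) = 0.001395+0.000j S between n1,n2
  Y(R5) = 0.0001058+0.000j S between n2,n1
  Y(R6) = 0.01645+0.000j S between n3,n2
  Y(L2) = 0.000-2.676j S between n1,n2
  Y(R7) = 0.01613+0.000j S between n3,n0
  Y(R8) = 0.06369+0.000j S between n1,n0
  Y(L3) = 0.000-0.009975j S between n1,n0
  I2: injects 0.976 A into n0 (from n1)
  Y(R9) = 0.7874+0.000j S between n1,n2
  Y(C2) = 0.000+0.001165j S between n1,n3
  V1: constraint V(n0)−V(n3) = 22.2
  V2: constraint V(n3)−V(n1) = 19.1
Assemble and solve the 5×5 MNA system:
  V(n1)=-41.30+0.000j  V(n2)=-39.61+3.443j  V(n3)=-22.20+0.000j
  i(V1)=-2.495+0.6860j  i(V2)=-11.95+2.199j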